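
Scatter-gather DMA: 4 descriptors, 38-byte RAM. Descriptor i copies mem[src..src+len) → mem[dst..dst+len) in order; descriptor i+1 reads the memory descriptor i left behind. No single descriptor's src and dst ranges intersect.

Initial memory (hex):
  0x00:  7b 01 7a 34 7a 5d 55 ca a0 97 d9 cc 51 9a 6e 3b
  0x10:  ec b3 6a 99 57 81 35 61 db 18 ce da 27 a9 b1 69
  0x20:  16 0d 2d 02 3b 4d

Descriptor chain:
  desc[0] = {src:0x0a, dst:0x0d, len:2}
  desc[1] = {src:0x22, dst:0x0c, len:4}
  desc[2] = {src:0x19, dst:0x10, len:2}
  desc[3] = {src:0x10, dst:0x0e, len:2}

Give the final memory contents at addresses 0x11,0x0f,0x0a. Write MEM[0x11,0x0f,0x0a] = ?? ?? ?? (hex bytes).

MEM[0x11,0x0f,0x0a] = ce ce d9

[0] 0x0a->0x0d len=2 : d9 cc
[1] 0x22->0x0c len=4 : 2d 02 3b 4d
[2] 0x19->0x10 len=2 : 18 ce
[3] 0x10->0x0e len=2 : 18 ce
query mem[0x11]=0xce, mem[0x0f]=0xce, mem[0x0a]=0xd9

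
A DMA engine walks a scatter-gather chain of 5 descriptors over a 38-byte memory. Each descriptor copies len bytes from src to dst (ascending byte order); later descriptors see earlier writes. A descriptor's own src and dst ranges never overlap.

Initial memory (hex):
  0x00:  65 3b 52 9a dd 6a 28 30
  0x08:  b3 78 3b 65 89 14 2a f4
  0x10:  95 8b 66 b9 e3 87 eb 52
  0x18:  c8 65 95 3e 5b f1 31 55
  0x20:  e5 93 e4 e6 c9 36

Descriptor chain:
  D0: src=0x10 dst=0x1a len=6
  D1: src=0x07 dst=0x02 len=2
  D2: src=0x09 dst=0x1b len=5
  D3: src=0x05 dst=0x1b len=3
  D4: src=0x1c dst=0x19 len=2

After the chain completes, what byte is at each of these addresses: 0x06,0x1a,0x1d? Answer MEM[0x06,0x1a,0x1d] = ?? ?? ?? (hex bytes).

D0: mem[0x1a..0x1f] <- [95 8b 66 b9 e3 87]
D1: mem[0x02..0x03] <- [30 b3]
D2: mem[0x1b..0x1f] <- [78 3b 65 89 14]
D3: mem[0x1b..0x1d] <- [6a 28 30]
D4: mem[0x19..0x1a] <- [28 30]
query mem[0x06]=0x28, mem[0x1a]=0x30, mem[0x1d]=0x30

MEM[0x06,0x1a,0x1d] = 28 30 30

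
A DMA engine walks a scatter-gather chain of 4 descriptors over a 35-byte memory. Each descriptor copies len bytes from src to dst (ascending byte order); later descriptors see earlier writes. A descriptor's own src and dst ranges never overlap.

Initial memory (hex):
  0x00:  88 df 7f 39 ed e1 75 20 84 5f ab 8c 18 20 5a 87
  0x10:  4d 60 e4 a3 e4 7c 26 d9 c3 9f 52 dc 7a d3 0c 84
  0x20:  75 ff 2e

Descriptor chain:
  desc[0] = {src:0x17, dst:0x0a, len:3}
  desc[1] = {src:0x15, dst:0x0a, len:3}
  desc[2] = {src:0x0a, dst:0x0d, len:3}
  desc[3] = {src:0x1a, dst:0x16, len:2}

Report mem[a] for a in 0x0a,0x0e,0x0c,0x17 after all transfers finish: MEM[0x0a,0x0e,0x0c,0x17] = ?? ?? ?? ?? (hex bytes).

#0 dst[0x0a+3] := {0xd9,0xc3,0x9f}
#1 dst[0x0a+3] := {0x7c,0x26,0xd9}
#2 dst[0x0d+3] := {0x7c,0x26,0xd9}
#3 dst[0x16+2] := {0x52,0xdc}
query mem[0x0a]=0x7c, mem[0x0e]=0x26, mem[0x0c]=0xd9, mem[0x17]=0xdc

MEM[0x0a,0x0e,0x0c,0x17] = 7c 26 d9 dc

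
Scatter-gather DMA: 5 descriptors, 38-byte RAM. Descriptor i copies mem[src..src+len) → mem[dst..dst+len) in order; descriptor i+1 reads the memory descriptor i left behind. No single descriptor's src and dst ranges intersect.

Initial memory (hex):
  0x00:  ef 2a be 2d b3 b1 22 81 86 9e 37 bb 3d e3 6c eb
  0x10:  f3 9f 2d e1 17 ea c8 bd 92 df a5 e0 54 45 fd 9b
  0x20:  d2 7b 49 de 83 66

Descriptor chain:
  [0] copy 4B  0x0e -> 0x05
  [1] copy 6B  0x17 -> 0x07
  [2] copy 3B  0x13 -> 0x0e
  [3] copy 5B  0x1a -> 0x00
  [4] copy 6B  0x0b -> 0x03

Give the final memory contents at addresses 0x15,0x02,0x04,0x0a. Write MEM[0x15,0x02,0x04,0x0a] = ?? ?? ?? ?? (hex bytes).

D0: mem[0x05..0x08] <- [6c eb f3 9f]
D1: mem[0x07..0x0c] <- [bd 92 df a5 e0 54]
D2: mem[0x0e..0x10] <- [e1 17 ea]
D3: mem[0x00..0x04] <- [a5 e0 54 45 fd]
D4: mem[0x03..0x08] <- [e0 54 e3 e1 17 ea]
query mem[0x15]=0xea, mem[0x02]=0x54, mem[0x04]=0x54, mem[0x0a]=0xa5

MEM[0x15,0x02,0x04,0x0a] = ea 54 54 a5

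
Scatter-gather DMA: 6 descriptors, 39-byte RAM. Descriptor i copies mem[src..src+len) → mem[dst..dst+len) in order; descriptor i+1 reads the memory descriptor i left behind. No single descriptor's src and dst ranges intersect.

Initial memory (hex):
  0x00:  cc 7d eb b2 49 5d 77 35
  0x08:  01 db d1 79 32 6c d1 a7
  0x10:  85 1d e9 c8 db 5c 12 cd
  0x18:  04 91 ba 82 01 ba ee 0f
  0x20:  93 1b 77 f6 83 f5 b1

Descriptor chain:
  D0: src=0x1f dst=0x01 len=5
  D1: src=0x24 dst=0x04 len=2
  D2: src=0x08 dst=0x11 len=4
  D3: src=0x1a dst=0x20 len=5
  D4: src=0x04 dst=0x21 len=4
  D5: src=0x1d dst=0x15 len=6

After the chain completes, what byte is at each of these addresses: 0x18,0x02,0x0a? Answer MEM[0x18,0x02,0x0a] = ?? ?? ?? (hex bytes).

MEM[0x18,0x02,0x0a] = ba 93 d1

[0] 0x1f->0x01 len=5 : 0f 93 1b 77 f6
[1] 0x24->0x04 len=2 : 83 f5
[2] 0x08->0x11 len=4 : 01 db d1 79
[3] 0x1a->0x20 len=5 : ba 82 01 ba ee
[4] 0x04->0x21 len=4 : 83 f5 77 35
[5] 0x1d->0x15 len=6 : ba ee 0f ba 83 f5
query mem[0x18]=0xba, mem[0x02]=0x93, mem[0x0a]=0xd1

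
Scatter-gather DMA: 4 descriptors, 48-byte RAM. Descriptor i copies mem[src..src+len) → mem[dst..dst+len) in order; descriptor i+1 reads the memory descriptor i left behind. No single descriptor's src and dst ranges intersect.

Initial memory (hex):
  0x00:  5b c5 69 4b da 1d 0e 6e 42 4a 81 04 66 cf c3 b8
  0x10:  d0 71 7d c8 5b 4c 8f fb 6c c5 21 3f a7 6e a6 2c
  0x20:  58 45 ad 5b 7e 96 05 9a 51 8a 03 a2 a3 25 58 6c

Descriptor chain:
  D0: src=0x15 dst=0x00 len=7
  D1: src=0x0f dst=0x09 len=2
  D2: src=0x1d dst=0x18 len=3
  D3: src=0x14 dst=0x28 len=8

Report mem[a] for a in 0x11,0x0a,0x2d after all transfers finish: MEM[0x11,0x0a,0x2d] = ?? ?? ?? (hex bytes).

MEM[0x11,0x0a,0x2d] = 71 d0 a6

#0 dst[0x00+7] := {0x4c,0x8f,0xfb,0x6c,0xc5,0x21,0x3f}
#1 dst[0x09+2] := {0xb8,0xd0}
#2 dst[0x18+3] := {0x6e,0xa6,0x2c}
#3 dst[0x28+8] := {0x5b,0x4c,0x8f,0xfb,0x6e,0xa6,0x2c,0x3f}
query mem[0x11]=0x71, mem[0x0a]=0xd0, mem[0x2d]=0xa6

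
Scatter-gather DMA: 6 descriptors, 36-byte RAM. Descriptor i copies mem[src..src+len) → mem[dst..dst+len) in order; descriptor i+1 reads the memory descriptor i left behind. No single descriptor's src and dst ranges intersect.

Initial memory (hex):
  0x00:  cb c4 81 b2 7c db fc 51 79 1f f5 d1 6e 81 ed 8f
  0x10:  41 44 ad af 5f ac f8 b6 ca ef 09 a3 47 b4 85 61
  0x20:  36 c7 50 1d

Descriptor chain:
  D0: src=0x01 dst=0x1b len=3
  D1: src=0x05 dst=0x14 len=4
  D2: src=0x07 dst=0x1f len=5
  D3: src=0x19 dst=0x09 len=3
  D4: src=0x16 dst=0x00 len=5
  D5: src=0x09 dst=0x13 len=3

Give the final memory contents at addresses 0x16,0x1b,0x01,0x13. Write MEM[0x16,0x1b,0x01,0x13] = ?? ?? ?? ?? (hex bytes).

[0] 0x01->0x1b len=3 : c4 81 b2
[1] 0x05->0x14 len=4 : db fc 51 79
[2] 0x07->0x1f len=5 : 51 79 1f f5 d1
[3] 0x19->0x09 len=3 : ef 09 c4
[4] 0x16->0x00 len=5 : 51 79 ca ef 09
[5] 0x09->0x13 len=3 : ef 09 c4
query mem[0x16]=0x51, mem[0x1b]=0xc4, mem[0x01]=0x79, mem[0x13]=0xef

MEM[0x16,0x1b,0x01,0x13] = 51 c4 79 ef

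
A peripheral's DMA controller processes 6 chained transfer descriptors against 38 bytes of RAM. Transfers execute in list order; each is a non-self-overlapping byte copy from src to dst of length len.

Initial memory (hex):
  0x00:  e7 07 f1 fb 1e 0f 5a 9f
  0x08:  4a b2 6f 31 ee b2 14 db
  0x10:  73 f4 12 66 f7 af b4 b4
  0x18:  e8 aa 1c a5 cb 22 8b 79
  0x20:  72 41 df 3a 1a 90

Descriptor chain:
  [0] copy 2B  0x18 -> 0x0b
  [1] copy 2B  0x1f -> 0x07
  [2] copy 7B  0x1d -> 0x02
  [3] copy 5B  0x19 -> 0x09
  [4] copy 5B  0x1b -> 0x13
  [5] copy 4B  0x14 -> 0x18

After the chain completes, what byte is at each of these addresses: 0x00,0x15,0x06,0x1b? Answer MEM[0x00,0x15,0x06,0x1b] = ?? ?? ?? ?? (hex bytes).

D0: mem[0x0b..0x0c] <- [e8 aa]
D1: mem[0x07..0x08] <- [79 72]
D2: mem[0x02..0x08] <- [22 8b 79 72 41 df 3a]
D3: mem[0x09..0x0d] <- [aa 1c a5 cb 22]
D4: mem[0x13..0x17] <- [a5 cb 22 8b 79]
D5: mem[0x18..0x1b] <- [cb 22 8b 79]
query mem[0x00]=0xe7, mem[0x15]=0x22, mem[0x06]=0x41, mem[0x1b]=0x79

MEM[0x00,0x15,0x06,0x1b] = e7 22 41 79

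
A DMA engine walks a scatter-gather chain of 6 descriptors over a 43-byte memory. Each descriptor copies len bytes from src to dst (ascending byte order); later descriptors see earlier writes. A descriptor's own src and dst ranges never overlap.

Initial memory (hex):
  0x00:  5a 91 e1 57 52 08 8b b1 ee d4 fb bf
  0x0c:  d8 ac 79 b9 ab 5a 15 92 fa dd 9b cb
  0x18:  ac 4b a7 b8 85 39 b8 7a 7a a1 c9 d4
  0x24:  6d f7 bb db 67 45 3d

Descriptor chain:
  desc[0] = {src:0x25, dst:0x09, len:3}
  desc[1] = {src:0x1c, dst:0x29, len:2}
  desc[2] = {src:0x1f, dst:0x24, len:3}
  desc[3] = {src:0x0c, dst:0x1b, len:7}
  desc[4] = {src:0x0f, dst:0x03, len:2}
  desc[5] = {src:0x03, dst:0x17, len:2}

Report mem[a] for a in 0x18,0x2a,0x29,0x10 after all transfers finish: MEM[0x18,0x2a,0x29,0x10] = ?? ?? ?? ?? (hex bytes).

MEM[0x18,0x2a,0x29,0x10] = ab 39 85 ab

D0: mem[0x09..0x0b] <- [f7 bb db]
D1: mem[0x29..0x2a] <- [85 39]
D2: mem[0x24..0x26] <- [7a 7a a1]
D3: mem[0x1b..0x21] <- [d8 ac 79 b9 ab 5a 15]
D4: mem[0x03..0x04] <- [b9 ab]
D5: mem[0x17..0x18] <- [b9 ab]
query mem[0x18]=0xab, mem[0x2a]=0x39, mem[0x29]=0x85, mem[0x10]=0xab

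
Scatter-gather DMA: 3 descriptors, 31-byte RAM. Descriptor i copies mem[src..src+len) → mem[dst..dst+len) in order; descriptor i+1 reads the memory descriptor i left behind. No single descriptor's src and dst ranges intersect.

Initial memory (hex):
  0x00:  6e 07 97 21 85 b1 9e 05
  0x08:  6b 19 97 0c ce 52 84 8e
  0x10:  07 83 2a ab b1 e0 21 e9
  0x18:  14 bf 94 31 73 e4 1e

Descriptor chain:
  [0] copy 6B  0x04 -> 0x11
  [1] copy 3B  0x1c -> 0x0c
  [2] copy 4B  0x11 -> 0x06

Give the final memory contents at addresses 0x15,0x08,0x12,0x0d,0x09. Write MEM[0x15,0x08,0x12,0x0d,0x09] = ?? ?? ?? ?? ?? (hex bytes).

MEM[0x15,0x08,0x12,0x0d,0x09] = 6b 9e b1 e4 05

[0] 0x04->0x11 len=6 : 85 b1 9e 05 6b 19
[1] 0x1c->0x0c len=3 : 73 e4 1e
[2] 0x11->0x06 len=4 : 85 b1 9e 05
query mem[0x15]=0x6b, mem[0x08]=0x9e, mem[0x12]=0xb1, mem[0x0d]=0xe4, mem[0x09]=0x05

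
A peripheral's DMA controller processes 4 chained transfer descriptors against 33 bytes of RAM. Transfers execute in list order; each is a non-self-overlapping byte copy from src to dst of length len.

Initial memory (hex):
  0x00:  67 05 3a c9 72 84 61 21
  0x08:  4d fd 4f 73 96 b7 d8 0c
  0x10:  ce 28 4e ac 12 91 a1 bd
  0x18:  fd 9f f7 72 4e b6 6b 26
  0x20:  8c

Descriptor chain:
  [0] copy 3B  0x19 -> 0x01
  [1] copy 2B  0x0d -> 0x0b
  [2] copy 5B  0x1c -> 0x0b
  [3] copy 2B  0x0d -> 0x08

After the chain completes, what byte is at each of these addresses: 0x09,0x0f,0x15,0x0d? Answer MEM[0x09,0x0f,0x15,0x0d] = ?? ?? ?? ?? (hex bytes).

D0: mem[0x01..0x03] <- [9f f7 72]
D1: mem[0x0b..0x0c] <- [b7 d8]
D2: mem[0x0b..0x0f] <- [4e b6 6b 26 8c]
D3: mem[0x08..0x09] <- [6b 26]
query mem[0x09]=0x26, mem[0x0f]=0x8c, mem[0x15]=0x91, mem[0x0d]=0x6b

MEM[0x09,0x0f,0x15,0x0d] = 26 8c 91 6b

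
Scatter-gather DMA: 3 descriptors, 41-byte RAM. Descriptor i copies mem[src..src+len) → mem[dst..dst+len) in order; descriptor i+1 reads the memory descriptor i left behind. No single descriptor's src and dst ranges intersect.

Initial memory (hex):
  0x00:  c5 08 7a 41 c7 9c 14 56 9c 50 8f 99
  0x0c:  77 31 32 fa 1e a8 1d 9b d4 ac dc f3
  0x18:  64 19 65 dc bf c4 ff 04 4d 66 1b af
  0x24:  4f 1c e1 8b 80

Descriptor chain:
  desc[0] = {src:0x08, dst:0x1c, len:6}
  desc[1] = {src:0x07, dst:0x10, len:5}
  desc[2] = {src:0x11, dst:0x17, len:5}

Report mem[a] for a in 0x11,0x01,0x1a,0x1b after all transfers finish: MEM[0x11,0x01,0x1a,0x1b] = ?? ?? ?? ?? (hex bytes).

[0] 0x08->0x1c len=6 : 9c 50 8f 99 77 31
[1] 0x07->0x10 len=5 : 56 9c 50 8f 99
[2] 0x11->0x17 len=5 : 9c 50 8f 99 ac
query mem[0x11]=0x9c, mem[0x01]=0x08, mem[0x1a]=0x99, mem[0x1b]=0xac

MEM[0x11,0x01,0x1a,0x1b] = 9c 08 99 ac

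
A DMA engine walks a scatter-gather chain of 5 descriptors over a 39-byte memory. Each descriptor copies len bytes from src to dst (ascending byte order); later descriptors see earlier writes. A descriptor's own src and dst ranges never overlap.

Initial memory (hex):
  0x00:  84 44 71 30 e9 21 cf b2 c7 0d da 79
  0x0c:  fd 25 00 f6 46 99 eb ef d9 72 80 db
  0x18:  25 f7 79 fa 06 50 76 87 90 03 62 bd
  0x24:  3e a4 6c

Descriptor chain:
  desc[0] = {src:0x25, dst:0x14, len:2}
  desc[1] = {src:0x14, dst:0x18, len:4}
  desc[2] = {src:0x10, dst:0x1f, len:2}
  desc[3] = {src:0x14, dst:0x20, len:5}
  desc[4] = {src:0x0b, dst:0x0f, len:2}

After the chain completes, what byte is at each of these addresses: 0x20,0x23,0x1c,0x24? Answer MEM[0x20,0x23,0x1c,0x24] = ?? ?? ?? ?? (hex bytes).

  after D0: wrote 2B at 0x14 = a46c
  after D1: wrote 4B at 0x18 = a46c80db
  after D2: wrote 2B at 0x1f = 4699
  after D3: wrote 5B at 0x20 = a46c80dba4
  after D4: wrote 2B at 0x0f = 79fd
query mem[0x20]=0xa4, mem[0x23]=0xdb, mem[0x1c]=0x06, mem[0x24]=0xa4

MEM[0x20,0x23,0x1c,0x24] = a4 db 06 a4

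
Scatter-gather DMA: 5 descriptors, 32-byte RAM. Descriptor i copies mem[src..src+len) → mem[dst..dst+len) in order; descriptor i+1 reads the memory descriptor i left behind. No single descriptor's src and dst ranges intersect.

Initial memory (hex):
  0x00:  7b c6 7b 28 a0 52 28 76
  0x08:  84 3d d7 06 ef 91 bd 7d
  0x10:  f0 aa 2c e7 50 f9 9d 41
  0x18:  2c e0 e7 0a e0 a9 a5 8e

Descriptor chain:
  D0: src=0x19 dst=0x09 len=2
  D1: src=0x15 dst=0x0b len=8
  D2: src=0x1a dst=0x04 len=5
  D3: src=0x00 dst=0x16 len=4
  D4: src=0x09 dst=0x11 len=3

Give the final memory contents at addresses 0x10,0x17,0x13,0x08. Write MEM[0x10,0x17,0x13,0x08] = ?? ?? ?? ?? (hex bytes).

#0 dst[0x09+2] := {0xe0,0xe7}
#1 dst[0x0b+8] := {0xf9,0x9d,0x41,0x2c,0xe0,0xe7,0x0a,0xe0}
#2 dst[0x04+5] := {0xe7,0x0a,0xe0,0xa9,0xa5}
#3 dst[0x16+4] := {0x7b,0xc6,0x7b,0x28}
#4 dst[0x11+3] := {0xe0,0xe7,0xf9}
query mem[0x10]=0xe7, mem[0x17]=0xc6, mem[0x13]=0xf9, mem[0x08]=0xa5

MEM[0x10,0x17,0x13,0x08] = e7 c6 f9 a5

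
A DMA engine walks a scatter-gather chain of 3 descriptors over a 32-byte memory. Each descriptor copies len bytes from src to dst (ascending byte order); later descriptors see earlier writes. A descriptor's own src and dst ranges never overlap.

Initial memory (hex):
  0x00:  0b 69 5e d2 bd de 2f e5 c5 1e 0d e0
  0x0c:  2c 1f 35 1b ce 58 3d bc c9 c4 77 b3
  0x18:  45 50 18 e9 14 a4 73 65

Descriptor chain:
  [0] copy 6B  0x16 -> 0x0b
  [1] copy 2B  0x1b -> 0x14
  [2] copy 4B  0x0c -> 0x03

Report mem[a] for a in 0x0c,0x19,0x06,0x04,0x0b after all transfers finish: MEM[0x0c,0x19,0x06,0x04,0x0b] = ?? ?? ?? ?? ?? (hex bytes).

MEM[0x0c,0x19,0x06,0x04,0x0b] = b3 50 18 45 77

D0: mem[0x0b..0x10] <- [77 b3 45 50 18 e9]
D1: mem[0x14..0x15] <- [e9 14]
D2: mem[0x03..0x06] <- [b3 45 50 18]
query mem[0x0c]=0xb3, mem[0x19]=0x50, mem[0x06]=0x18, mem[0x04]=0x45, mem[0x0b]=0x77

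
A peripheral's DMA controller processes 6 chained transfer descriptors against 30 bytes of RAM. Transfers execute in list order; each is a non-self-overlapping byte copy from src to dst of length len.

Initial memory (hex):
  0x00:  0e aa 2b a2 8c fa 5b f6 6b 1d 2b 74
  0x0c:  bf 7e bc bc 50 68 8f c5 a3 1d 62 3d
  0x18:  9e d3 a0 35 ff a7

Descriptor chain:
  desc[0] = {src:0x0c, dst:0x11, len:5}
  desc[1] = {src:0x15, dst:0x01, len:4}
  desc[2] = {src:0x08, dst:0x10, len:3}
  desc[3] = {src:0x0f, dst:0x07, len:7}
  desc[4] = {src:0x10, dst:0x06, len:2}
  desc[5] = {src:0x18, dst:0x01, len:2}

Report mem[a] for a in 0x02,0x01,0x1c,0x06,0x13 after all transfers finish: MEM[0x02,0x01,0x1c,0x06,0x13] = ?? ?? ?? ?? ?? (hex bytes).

  after D0: wrote 5B at 0x11 = bf7ebcbc50
  after D1: wrote 4B at 0x01 = 50623d9e
  after D2: wrote 3B at 0x10 = 6b1d2b
  after D3: wrote 7B at 0x07 = bc6b1d2bbcbc50
  after D4: wrote 2B at 0x06 = 6b1d
  after D5: wrote 2B at 0x01 = 9ed3
query mem[0x02]=0xd3, mem[0x01]=0x9e, mem[0x1c]=0xff, mem[0x06]=0x6b, mem[0x13]=0xbc

MEM[0x02,0x01,0x1c,0x06,0x13] = d3 9e ff 6b bc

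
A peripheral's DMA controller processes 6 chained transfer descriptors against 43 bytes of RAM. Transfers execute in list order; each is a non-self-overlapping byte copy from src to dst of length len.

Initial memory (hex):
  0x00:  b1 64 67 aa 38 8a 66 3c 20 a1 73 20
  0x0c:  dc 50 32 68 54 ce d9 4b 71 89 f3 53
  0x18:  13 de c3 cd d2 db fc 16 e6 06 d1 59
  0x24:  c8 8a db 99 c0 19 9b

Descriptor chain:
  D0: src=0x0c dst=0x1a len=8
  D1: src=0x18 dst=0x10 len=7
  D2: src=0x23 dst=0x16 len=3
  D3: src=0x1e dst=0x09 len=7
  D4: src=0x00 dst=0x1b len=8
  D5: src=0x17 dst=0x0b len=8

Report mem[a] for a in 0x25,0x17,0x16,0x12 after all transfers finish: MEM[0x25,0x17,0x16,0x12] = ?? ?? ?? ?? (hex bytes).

MEM[0x25,0x17,0x16,0x12] = 8a c8 59 aa

[0] 0x0c->0x1a len=8 : dc 50 32 68 54 ce d9 4b
[1] 0x18->0x10 len=7 : 13 de dc 50 32 68 54
[2] 0x23->0x16 len=3 : 59 c8 8a
[3] 0x1e->0x09 len=7 : 54 ce d9 4b d1 59 c8
[4] 0x00->0x1b len=8 : b1 64 67 aa 38 8a 66 3c
[5] 0x17->0x0b len=8 : c8 8a de dc b1 64 67 aa
query mem[0x25]=0x8a, mem[0x17]=0xc8, mem[0x16]=0x59, mem[0x12]=0xaa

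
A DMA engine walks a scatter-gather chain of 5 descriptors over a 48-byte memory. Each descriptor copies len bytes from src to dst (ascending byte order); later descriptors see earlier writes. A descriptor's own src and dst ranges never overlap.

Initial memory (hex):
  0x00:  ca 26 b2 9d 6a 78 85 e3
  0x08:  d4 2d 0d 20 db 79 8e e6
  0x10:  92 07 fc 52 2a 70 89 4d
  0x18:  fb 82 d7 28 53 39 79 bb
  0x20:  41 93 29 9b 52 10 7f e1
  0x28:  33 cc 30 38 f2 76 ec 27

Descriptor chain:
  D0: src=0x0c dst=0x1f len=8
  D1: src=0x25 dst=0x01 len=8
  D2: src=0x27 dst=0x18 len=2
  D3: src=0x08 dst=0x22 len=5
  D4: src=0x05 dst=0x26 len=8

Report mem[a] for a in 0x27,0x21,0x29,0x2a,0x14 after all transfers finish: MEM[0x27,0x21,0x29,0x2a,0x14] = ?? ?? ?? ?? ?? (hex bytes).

[0] 0x0c->0x1f len=8 : db 79 8e e6 92 07 fc 52
[1] 0x25->0x01 len=8 : fc 52 e1 33 cc 30 38 f2
[2] 0x27->0x18 len=2 : e1 33
[3] 0x08->0x22 len=5 : f2 2d 0d 20 db
[4] 0x05->0x26 len=8 : cc 30 38 f2 2d 0d 20 db
query mem[0x27]=0x30, mem[0x21]=0x8e, mem[0x29]=0xf2, mem[0x2a]=0x2d, mem[0x14]=0x2a

MEM[0x27,0x21,0x29,0x2a,0x14] = 30 8e f2 2d 2a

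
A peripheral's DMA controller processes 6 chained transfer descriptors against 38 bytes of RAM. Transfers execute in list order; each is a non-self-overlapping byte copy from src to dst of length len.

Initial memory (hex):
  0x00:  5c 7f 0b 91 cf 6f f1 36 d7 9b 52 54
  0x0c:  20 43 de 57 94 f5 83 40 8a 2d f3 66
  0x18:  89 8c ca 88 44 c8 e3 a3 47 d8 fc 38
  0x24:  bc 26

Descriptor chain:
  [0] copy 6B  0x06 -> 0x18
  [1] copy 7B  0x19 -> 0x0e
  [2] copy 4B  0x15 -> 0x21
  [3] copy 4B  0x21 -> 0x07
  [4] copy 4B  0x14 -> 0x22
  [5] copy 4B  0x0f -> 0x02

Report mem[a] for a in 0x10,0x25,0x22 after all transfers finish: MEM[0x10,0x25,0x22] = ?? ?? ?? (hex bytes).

[0] 0x06->0x18 len=6 : f1 36 d7 9b 52 54
[1] 0x19->0x0e len=7 : 36 d7 9b 52 54 e3 a3
[2] 0x15->0x21 len=4 : 2d f3 66 f1
[3] 0x21->0x07 len=4 : 2d f3 66 f1
[4] 0x14->0x22 len=4 : a3 2d f3 66
[5] 0x0f->0x02 len=4 : d7 9b 52 54
query mem[0x10]=0x9b, mem[0x25]=0x66, mem[0x22]=0xa3

MEM[0x10,0x25,0x22] = 9b 66 a3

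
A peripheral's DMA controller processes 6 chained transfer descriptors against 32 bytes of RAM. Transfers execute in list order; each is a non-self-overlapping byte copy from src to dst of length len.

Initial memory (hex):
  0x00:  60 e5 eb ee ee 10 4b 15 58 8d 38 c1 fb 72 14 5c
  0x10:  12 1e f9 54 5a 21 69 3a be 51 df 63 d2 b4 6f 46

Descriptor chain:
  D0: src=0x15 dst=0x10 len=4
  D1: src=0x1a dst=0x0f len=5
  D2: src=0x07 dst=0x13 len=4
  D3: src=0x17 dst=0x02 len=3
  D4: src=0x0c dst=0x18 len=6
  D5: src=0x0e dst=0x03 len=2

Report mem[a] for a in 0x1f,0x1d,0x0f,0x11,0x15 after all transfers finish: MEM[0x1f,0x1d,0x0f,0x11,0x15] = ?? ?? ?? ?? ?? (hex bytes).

D0: mem[0x10..0x13] <- [21 69 3a be]
D1: mem[0x0f..0x13] <- [df 63 d2 b4 6f]
D2: mem[0x13..0x16] <- [15 58 8d 38]
D3: mem[0x02..0x04] <- [3a be 51]
D4: mem[0x18..0x1d] <- [fb 72 14 df 63 d2]
D5: mem[0x03..0x04] <- [14 df]
query mem[0x1f]=0x46, mem[0x1d]=0xd2, mem[0x0f]=0xdf, mem[0x11]=0xd2, mem[0x15]=0x8d

MEM[0x1f,0x1d,0x0f,0x11,0x15] = 46 d2 df d2 8d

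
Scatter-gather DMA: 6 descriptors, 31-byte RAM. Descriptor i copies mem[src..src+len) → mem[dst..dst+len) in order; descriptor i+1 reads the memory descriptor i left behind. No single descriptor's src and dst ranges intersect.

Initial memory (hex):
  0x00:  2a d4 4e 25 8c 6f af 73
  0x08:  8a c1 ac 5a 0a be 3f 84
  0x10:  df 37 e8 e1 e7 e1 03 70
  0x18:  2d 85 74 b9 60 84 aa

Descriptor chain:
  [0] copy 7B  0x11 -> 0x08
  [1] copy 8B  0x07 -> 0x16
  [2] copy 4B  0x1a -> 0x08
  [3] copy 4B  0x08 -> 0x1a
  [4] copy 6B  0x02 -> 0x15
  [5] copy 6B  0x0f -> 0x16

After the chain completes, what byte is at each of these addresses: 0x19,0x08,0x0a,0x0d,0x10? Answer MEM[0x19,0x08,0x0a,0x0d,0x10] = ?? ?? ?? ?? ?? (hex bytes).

MEM[0x19,0x08,0x0a,0x0d,0x10] = e8 e7 03 03 df

D0: mem[0x08..0x0e] <- [37 e8 e1 e7 e1 03 70]
D1: mem[0x16..0x1d] <- [73 37 e8 e1 e7 e1 03 70]
D2: mem[0x08..0x0b] <- [e7 e1 03 70]
D3: mem[0x1a..0x1d] <- [e7 e1 03 70]
D4: mem[0x15..0x1a] <- [4e 25 8c 6f af 73]
D5: mem[0x16..0x1b] <- [84 df 37 e8 e1 e7]
query mem[0x19]=0xe8, mem[0x08]=0xe7, mem[0x0a]=0x03, mem[0x0d]=0x03, mem[0x10]=0xdf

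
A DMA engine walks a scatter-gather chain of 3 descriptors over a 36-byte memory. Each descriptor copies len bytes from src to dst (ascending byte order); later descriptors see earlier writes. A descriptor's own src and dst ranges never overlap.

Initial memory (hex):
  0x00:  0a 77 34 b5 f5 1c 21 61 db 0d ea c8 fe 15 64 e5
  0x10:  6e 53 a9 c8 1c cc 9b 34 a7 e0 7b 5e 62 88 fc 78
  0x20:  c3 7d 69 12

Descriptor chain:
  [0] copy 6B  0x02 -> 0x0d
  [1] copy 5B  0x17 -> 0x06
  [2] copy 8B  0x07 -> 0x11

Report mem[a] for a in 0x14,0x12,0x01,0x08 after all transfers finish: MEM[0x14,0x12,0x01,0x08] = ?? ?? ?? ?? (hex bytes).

#0 dst[0x0d+6] := {0x34,0xb5,0xf5,0x1c,0x21,0x61}
#1 dst[0x06+5] := {0x34,0xa7,0xe0,0x7b,0x5e}
#2 dst[0x11+8] := {0xa7,0xe0,0x7b,0x5e,0xc8,0xfe,0x34,0xb5}
query mem[0x14]=0x5e, mem[0x12]=0xe0, mem[0x01]=0x77, mem[0x08]=0xe0

MEM[0x14,0x12,0x01,0x08] = 5e e0 77 e0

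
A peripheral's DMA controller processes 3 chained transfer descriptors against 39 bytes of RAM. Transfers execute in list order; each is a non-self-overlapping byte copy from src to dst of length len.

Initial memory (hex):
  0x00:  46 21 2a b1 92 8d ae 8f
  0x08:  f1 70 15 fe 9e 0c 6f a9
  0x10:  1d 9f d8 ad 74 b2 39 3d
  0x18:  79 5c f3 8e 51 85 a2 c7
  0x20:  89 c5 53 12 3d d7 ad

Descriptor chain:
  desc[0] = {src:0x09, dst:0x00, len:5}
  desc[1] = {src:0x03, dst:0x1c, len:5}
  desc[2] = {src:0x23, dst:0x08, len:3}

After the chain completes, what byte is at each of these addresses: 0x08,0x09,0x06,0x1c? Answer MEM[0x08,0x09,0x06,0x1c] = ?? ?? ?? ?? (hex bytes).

  after D0: wrote 5B at 0x00 = 7015fe9e0c
  after D1: wrote 5B at 0x1c = 9e0c8dae8f
  after D2: wrote 3B at 0x08 = 123dd7
query mem[0x08]=0x12, mem[0x09]=0x3d, mem[0x06]=0xae, mem[0x1c]=0x9e

MEM[0x08,0x09,0x06,0x1c] = 12 3d ae 9e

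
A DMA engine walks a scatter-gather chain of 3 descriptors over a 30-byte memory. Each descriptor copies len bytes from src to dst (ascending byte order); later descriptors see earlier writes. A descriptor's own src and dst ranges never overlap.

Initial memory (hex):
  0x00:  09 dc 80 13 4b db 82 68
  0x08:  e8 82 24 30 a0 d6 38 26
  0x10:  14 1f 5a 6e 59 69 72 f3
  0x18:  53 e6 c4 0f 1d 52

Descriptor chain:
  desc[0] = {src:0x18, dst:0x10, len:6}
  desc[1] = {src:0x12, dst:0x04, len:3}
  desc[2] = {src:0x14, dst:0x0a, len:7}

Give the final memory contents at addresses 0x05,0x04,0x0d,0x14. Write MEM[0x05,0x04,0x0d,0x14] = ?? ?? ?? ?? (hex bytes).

#0 dst[0x10+6] := {0x53,0xe6,0xc4,0x0f,0x1d,0x52}
#1 dst[0x04+3] := {0xc4,0x0f,0x1d}
#2 dst[0x0a+7] := {0x1d,0x52,0x72,0xf3,0x53,0xe6,0xc4}
query mem[0x05]=0x0f, mem[0x04]=0xc4, mem[0x0d]=0xf3, mem[0x14]=0x1d

MEM[0x05,0x04,0x0d,0x14] = 0f c4 f3 1d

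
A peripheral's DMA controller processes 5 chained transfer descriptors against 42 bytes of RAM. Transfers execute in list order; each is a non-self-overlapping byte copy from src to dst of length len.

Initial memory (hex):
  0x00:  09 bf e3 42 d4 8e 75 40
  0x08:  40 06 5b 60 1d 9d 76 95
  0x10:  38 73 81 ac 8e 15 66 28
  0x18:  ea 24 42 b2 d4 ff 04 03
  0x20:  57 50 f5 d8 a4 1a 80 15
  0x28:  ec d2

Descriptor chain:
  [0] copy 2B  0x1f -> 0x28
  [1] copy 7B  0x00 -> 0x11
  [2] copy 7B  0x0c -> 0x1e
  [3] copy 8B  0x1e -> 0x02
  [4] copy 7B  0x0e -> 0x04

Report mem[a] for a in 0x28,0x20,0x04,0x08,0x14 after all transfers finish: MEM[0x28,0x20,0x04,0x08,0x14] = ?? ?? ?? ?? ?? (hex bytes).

MEM[0x28,0x20,0x04,0x08,0x14] = 03 76 76 bf 42

[0] 0x1f->0x28 len=2 : 03 57
[1] 0x00->0x11 len=7 : 09 bf e3 42 d4 8e 75
[2] 0x0c->0x1e len=7 : 1d 9d 76 95 38 09 bf
[3] 0x1e->0x02 len=8 : 1d 9d 76 95 38 09 bf 1a
[4] 0x0e->0x04 len=7 : 76 95 38 09 bf e3 42
query mem[0x28]=0x03, mem[0x20]=0x76, mem[0x04]=0x76, mem[0x08]=0xbf, mem[0x14]=0x42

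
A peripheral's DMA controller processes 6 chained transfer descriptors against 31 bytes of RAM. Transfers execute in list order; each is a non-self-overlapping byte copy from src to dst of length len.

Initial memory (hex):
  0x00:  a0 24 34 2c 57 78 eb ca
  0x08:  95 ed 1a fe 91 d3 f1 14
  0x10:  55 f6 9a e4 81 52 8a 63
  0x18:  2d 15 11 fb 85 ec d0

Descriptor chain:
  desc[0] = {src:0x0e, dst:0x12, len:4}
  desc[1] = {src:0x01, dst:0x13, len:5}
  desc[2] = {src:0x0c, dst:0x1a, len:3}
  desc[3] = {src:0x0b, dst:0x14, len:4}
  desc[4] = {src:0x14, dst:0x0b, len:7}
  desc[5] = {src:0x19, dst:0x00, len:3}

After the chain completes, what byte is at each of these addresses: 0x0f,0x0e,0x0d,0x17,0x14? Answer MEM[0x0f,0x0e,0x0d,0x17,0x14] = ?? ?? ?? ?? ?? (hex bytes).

#0 dst[0x12+4] := {0xf1,0x14,0x55,0xf6}
#1 dst[0x13+5] := {0x24,0x34,0x2c,0x57,0x78}
#2 dst[0x1a+3] := {0x91,0xd3,0xf1}
#3 dst[0x14+4] := {0xfe,0x91,0xd3,0xf1}
#4 dst[0x0b+7] := {0xfe,0x91,0xd3,0xf1,0x2d,0x15,0x91}
#5 dst[0x00+3] := {0x15,0x91,0xd3}
query mem[0x0f]=0x2d, mem[0x0e]=0xf1, mem[0x0d]=0xd3, mem[0x17]=0xf1, mem[0x14]=0xfe

MEM[0x0f,0x0e,0x0d,0x17,0x14] = 2d f1 d3 f1 fe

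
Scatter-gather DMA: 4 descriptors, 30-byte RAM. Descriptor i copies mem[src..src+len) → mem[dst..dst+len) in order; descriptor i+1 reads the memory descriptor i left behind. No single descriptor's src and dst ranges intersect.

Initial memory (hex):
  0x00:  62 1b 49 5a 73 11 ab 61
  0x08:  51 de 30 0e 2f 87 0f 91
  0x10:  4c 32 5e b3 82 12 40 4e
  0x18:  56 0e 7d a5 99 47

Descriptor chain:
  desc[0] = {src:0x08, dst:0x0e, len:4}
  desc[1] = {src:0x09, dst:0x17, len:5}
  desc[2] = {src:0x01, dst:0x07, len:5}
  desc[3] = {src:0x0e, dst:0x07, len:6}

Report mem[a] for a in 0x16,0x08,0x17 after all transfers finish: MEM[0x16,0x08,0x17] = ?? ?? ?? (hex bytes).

MEM[0x16,0x08,0x17] = 40 de de

#0 dst[0x0e+4] := {0x51,0xde,0x30,0x0e}
#1 dst[0x17+5] := {0xde,0x30,0x0e,0x2f,0x87}
#2 dst[0x07+5] := {0x1b,0x49,0x5a,0x73,0x11}
#3 dst[0x07+6] := {0x51,0xde,0x30,0x0e,0x5e,0xb3}
query mem[0x16]=0x40, mem[0x08]=0xde, mem[0x17]=0xde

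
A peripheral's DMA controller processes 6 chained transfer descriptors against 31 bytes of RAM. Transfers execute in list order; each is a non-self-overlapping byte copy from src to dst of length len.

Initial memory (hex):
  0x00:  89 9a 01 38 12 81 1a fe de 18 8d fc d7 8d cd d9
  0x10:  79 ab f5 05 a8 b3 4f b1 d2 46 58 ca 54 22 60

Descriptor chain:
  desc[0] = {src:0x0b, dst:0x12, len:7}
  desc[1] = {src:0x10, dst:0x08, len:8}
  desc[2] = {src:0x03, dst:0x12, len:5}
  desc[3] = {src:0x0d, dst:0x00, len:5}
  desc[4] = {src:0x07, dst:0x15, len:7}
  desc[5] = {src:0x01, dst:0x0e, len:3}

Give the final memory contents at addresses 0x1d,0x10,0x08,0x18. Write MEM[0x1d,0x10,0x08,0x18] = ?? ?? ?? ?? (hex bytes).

D0: mem[0x12..0x18] <- [fc d7 8d cd d9 79 ab]
D1: mem[0x08..0x0f] <- [79 ab fc d7 8d cd d9 79]
D2: mem[0x12..0x16] <- [38 12 81 1a fe]
D3: mem[0x00..0x04] <- [cd d9 79 79 ab]
D4: mem[0x15..0x1b] <- [fe 79 ab fc d7 8d cd]
D5: mem[0x0e..0x10] <- [d9 79 79]
query mem[0x1d]=0x22, mem[0x10]=0x79, mem[0x08]=0x79, mem[0x18]=0xfc

MEM[0x1d,0x10,0x08,0x18] = 22 79 79 fc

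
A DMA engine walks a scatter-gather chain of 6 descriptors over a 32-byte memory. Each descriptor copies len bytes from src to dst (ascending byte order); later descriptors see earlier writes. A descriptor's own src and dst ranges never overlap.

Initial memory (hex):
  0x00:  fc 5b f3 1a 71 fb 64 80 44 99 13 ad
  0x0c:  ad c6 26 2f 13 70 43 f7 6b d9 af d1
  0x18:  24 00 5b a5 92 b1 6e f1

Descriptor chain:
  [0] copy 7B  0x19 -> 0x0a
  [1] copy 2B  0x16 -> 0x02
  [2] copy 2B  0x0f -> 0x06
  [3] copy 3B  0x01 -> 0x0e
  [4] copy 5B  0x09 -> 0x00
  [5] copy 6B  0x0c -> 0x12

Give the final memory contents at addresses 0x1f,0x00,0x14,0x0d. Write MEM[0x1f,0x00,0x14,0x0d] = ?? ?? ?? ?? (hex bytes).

MEM[0x1f,0x00,0x14,0x0d] = f1 99 5b 92

#0 dst[0x0a+7] := {0x00,0x5b,0xa5,0x92,0xb1,0x6e,0xf1}
#1 dst[0x02+2] := {0xaf,0xd1}
#2 dst[0x06+2] := {0x6e,0xf1}
#3 dst[0x0e+3] := {0x5b,0xaf,0xd1}
#4 dst[0x00+5] := {0x99,0x00,0x5b,0xa5,0x92}
#5 dst[0x12+6] := {0xa5,0x92,0x5b,0xaf,0xd1,0x70}
query mem[0x1f]=0xf1, mem[0x00]=0x99, mem[0x14]=0x5b, mem[0x0d]=0x92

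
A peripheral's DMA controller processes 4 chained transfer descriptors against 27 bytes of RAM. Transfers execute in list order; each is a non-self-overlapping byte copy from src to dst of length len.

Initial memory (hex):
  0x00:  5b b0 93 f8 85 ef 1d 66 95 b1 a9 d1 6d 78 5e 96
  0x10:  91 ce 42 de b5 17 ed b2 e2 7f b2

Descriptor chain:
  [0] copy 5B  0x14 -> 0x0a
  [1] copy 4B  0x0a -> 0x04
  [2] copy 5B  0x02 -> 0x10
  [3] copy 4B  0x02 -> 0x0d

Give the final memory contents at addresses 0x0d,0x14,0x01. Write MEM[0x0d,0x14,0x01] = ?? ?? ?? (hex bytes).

MEM[0x0d,0x14,0x01] = 93 ed b0

D0: mem[0x0a..0x0e] <- [b5 17 ed b2 e2]
D1: mem[0x04..0x07] <- [b5 17 ed b2]
D2: mem[0x10..0x14] <- [93 f8 b5 17 ed]
D3: mem[0x0d..0x10] <- [93 f8 b5 17]
query mem[0x0d]=0x93, mem[0x14]=0xed, mem[0x01]=0xb0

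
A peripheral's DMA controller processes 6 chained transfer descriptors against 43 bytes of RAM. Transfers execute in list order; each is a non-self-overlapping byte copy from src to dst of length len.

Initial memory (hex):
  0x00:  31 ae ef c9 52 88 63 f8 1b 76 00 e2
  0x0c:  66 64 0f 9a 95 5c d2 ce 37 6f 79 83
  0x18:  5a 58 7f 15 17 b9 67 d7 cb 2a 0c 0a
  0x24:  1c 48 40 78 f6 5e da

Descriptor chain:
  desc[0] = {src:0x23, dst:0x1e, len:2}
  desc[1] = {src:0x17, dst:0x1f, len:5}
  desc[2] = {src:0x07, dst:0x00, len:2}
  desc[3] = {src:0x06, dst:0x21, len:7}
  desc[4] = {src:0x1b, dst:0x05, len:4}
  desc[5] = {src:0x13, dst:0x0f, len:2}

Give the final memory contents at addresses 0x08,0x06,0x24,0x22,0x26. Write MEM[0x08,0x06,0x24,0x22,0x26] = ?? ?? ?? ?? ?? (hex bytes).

[0] 0x23->0x1e len=2 : 0a 1c
[1] 0x17->0x1f len=5 : 83 5a 58 7f 15
[2] 0x07->0x00 len=2 : f8 1b
[3] 0x06->0x21 len=7 : 63 f8 1b 76 00 e2 66
[4] 0x1b->0x05 len=4 : 15 17 b9 0a
[5] 0x13->0x0f len=2 : ce 37
query mem[0x08]=0x0a, mem[0x06]=0x17, mem[0x24]=0x76, mem[0x22]=0xf8, mem[0x26]=0xe2

MEM[0x08,0x06,0x24,0x22,0x26] = 0a 17 76 f8 e2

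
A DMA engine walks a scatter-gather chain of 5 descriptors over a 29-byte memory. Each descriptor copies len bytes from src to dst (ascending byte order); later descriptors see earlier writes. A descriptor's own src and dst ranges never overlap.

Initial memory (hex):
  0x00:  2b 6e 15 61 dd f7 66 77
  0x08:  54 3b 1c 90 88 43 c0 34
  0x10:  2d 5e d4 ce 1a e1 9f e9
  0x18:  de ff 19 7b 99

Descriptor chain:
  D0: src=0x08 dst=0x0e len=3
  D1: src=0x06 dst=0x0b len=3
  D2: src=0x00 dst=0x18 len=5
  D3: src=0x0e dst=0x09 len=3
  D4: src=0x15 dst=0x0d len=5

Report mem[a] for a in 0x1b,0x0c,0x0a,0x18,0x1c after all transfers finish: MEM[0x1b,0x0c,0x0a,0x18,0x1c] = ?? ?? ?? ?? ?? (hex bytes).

#0 dst[0x0e+3] := {0x54,0x3b,0x1c}
#1 dst[0x0b+3] := {0x66,0x77,0x54}
#2 dst[0x18+5] := {0x2b,0x6e,0x15,0x61,0xdd}
#3 dst[0x09+3] := {0x54,0x3b,0x1c}
#4 dst[0x0d+5] := {0xe1,0x9f,0xe9,0x2b,0x6e}
query mem[0x1b]=0x61, mem[0x0c]=0x77, mem[0x0a]=0x3b, mem[0x18]=0x2b, mem[0x1c]=0xdd

MEM[0x1b,0x0c,0x0a,0x18,0x1c] = 61 77 3b 2b dd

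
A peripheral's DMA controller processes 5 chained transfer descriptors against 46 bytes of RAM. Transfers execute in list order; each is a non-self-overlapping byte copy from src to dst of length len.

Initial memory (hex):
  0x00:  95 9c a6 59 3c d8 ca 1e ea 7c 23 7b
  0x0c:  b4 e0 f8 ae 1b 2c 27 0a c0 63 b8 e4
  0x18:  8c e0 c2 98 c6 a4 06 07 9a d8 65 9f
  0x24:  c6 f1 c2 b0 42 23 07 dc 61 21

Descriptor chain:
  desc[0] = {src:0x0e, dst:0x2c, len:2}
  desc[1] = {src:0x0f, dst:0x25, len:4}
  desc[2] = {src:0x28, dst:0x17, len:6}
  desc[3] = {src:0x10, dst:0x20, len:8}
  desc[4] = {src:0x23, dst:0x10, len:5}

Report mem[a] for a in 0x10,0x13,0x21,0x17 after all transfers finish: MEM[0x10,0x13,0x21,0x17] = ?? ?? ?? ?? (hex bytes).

MEM[0x10,0x13,0x21,0x17] = 0a b8 2c 27

#0 dst[0x2c+2] := {0xf8,0xae}
#1 dst[0x25+4] := {0xae,0x1b,0x2c,0x27}
#2 dst[0x17+6] := {0x27,0x23,0x07,0xdc,0xf8,0xae}
#3 dst[0x20+8] := {0x1b,0x2c,0x27,0x0a,0xc0,0x63,0xb8,0x27}
#4 dst[0x10+5] := {0x0a,0xc0,0x63,0xb8,0x27}
query mem[0x10]=0x0a, mem[0x13]=0xb8, mem[0x21]=0x2c, mem[0x17]=0x27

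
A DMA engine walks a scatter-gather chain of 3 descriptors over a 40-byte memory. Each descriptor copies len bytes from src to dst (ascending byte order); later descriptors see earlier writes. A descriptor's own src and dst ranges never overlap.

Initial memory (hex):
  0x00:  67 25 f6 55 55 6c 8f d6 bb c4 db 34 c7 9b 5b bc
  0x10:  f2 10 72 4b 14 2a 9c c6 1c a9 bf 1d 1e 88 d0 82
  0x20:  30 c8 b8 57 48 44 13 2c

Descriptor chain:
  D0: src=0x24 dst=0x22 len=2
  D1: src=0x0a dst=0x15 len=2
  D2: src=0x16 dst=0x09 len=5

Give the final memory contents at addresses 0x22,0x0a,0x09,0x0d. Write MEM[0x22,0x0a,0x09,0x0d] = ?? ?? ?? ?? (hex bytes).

D0: mem[0x22..0x23] <- [48 44]
D1: mem[0x15..0x16] <- [db 34]
D2: mem[0x09..0x0d] <- [34 c6 1c a9 bf]
query mem[0x22]=0x48, mem[0x0a]=0xc6, mem[0x09]=0x34, mem[0x0d]=0xbf

MEM[0x22,0x0a,0x09,0x0d] = 48 c6 34 bf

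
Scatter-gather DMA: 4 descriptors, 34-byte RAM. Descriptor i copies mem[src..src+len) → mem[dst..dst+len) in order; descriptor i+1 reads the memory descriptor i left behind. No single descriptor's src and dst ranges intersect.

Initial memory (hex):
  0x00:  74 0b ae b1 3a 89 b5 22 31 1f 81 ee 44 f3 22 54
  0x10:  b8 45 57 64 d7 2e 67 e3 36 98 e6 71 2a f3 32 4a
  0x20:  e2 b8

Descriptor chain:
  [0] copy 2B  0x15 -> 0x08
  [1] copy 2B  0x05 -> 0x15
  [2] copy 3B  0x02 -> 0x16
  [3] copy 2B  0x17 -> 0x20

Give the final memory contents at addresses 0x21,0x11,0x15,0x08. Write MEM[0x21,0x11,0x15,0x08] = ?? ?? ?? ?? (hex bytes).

MEM[0x21,0x11,0x15,0x08] = 3a 45 89 2e

[0] 0x15->0x08 len=2 : 2e 67
[1] 0x05->0x15 len=2 : 89 b5
[2] 0x02->0x16 len=3 : ae b1 3a
[3] 0x17->0x20 len=2 : b1 3a
query mem[0x21]=0x3a, mem[0x11]=0x45, mem[0x15]=0x89, mem[0x08]=0x2e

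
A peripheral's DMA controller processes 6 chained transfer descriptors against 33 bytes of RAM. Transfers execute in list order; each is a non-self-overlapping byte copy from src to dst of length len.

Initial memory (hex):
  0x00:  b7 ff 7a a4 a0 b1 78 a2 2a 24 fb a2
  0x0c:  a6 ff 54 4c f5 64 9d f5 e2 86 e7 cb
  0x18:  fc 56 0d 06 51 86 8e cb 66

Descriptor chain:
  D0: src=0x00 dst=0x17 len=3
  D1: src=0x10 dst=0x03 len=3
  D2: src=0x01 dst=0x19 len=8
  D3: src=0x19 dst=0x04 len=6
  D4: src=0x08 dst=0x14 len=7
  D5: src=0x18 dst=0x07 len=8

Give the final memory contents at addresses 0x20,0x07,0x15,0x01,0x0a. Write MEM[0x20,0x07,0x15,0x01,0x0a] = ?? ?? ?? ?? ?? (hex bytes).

MEM[0x20,0x07,0x15,0x01,0x0a] = 2a a6 78 ff f5

D0: mem[0x17..0x19] <- [b7 ff 7a]
D1: mem[0x03..0x05] <- [f5 64 9d]
D2: mem[0x19..0x20] <- [ff 7a f5 64 9d 78 a2 2a]
D3: mem[0x04..0x09] <- [ff 7a f5 64 9d 78]
D4: mem[0x14..0x1a] <- [9d 78 fb a2 a6 ff 54]
D5: mem[0x07..0x0e] <- [a6 ff 54 f5 64 9d 78 a2]
query mem[0x20]=0x2a, mem[0x07]=0xa6, mem[0x15]=0x78, mem[0x01]=0xff, mem[0x0a]=0xf5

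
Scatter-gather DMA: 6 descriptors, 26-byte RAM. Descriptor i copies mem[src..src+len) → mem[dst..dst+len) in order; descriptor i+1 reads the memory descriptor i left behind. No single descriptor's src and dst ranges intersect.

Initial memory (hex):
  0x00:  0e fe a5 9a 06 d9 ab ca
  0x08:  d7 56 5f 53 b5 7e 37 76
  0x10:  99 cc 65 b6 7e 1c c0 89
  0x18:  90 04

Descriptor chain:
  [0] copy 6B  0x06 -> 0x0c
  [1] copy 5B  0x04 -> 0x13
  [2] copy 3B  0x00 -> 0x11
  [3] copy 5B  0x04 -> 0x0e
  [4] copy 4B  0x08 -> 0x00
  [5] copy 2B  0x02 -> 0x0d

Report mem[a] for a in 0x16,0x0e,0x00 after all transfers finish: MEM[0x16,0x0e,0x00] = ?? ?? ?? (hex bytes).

MEM[0x16,0x0e,0x00] = ca 53 d7

#0 dst[0x0c+6] := {0xab,0xca,0xd7,0x56,0x5f,0x53}
#1 dst[0x13+5] := {0x06,0xd9,0xab,0xca,0xd7}
#2 dst[0x11+3] := {0x0e,0xfe,0xa5}
#3 dst[0x0e+5] := {0x06,0xd9,0xab,0xca,0xd7}
#4 dst[0x00+4] := {0xd7,0x56,0x5f,0x53}
#5 dst[0x0d+2] := {0x5f,0x53}
query mem[0x16]=0xca, mem[0x0e]=0x53, mem[0x00]=0xd7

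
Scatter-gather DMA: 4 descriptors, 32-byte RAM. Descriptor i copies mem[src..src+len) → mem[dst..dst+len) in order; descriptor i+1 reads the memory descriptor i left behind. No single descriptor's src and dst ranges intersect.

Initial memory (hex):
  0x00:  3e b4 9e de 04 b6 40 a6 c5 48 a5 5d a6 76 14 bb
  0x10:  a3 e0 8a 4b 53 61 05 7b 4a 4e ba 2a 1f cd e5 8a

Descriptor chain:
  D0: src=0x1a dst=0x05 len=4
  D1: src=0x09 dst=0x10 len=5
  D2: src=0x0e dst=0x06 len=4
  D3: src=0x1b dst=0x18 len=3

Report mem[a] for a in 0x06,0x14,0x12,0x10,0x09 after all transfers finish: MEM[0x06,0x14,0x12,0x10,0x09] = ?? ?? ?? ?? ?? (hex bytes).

D0: mem[0x05..0x08] <- [ba 2a 1f cd]
D1: mem[0x10..0x14] <- [48 a5 5d a6 76]
D2: mem[0x06..0x09] <- [14 bb 48 a5]
D3: mem[0x18..0x1a] <- [2a 1f cd]
query mem[0x06]=0x14, mem[0x14]=0x76, mem[0x12]=0x5d, mem[0x10]=0x48, mem[0x09]=0xa5

MEM[0x06,0x14,0x12,0x10,0x09] = 14 76 5d 48 a5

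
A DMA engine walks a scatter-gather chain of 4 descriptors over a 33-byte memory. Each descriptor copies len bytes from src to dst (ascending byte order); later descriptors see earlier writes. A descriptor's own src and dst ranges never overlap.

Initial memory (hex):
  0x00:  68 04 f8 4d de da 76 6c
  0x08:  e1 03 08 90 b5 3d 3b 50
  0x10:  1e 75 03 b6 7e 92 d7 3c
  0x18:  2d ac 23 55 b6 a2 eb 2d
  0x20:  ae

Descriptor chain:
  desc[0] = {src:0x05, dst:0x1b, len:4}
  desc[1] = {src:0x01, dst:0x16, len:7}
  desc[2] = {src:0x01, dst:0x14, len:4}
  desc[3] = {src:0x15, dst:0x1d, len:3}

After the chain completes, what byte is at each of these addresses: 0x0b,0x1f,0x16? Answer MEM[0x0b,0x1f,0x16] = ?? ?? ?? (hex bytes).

D0: mem[0x1b..0x1e] <- [da 76 6c e1]
D1: mem[0x16..0x1c] <- [04 f8 4d de da 76 6c]
D2: mem[0x14..0x17] <- [04 f8 4d de]
D3: mem[0x1d..0x1f] <- [f8 4d de]
query mem[0x0b]=0x90, mem[0x1f]=0xde, mem[0x16]=0x4d

MEM[0x0b,0x1f,0x16] = 90 de 4d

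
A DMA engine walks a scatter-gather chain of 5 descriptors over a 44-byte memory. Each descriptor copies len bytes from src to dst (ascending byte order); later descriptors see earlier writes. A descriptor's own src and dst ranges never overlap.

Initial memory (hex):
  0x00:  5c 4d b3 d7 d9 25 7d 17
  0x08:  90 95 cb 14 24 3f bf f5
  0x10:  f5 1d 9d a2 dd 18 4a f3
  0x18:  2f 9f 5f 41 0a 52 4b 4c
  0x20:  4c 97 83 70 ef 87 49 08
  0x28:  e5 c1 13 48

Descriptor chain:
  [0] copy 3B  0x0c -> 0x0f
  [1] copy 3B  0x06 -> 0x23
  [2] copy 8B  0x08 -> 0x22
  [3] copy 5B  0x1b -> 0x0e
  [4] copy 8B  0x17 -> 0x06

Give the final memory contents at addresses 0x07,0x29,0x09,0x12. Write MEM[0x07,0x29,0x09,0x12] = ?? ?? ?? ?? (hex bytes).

MEM[0x07,0x29,0x09,0x12] = 2f 24 5f 4c

#0 dst[0x0f+3] := {0x24,0x3f,0xbf}
#1 dst[0x23+3] := {0x7d,0x17,0x90}
#2 dst[0x22+8] := {0x90,0x95,0xcb,0x14,0x24,0x3f,0xbf,0x24}
#3 dst[0x0e+5] := {0x41,0x0a,0x52,0x4b,0x4c}
#4 dst[0x06+8] := {0xf3,0x2f,0x9f,0x5f,0x41,0x0a,0x52,0x4b}
query mem[0x07]=0x2f, mem[0x29]=0x24, mem[0x09]=0x5f, mem[0x12]=0x4c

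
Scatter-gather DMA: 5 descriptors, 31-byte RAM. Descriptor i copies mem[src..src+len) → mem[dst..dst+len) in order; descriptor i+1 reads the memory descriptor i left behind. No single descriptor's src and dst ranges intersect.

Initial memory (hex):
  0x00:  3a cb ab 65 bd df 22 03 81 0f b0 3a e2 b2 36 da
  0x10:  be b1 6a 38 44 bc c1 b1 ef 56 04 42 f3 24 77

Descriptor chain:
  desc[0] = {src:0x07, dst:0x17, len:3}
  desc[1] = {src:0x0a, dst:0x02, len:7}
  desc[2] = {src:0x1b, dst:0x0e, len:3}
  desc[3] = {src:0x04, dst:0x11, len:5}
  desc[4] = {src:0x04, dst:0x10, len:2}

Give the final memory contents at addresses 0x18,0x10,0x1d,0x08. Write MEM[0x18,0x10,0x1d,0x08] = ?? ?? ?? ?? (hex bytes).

MEM[0x18,0x10,0x1d,0x08] = 81 e2 24 be

D0: mem[0x17..0x19] <- [03 81 0f]
D1: mem[0x02..0x08] <- [b0 3a e2 b2 36 da be]
D2: mem[0x0e..0x10] <- [42 f3 24]
D3: mem[0x11..0x15] <- [e2 b2 36 da be]
D4: mem[0x10..0x11] <- [e2 b2]
query mem[0x18]=0x81, mem[0x10]=0xe2, mem[0x1d]=0x24, mem[0x08]=0xbe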